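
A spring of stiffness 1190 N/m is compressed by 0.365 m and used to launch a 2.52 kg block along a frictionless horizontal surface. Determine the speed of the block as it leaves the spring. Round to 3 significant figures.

v = 7.93 m/s

Conservation of energy: ½kx² = ½mv²
v = x√(k/m) = 0.365 × √(1190/2.52) = 7.932 m/s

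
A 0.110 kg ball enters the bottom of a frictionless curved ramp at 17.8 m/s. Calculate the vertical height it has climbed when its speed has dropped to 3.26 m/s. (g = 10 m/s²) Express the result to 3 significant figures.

h = 15.3 m

Conservation of energy: ½mv₁² = ½mv₂² + mgh
h = (v₁² − v₂²)/(2g) = (17.8² − 3.26²)/(2 × 10) = 15.31 m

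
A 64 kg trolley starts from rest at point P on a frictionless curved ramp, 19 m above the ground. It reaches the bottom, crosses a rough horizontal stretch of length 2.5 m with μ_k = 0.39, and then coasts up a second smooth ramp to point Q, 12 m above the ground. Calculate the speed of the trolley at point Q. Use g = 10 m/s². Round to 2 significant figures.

Energy at P: mgh₁ = (64)(10)(19) = 12160 J
Friction loss: W_f = μ_k mg d = 624.0 J
At Q: ½mv² + mgh₂ = mgh₁ − W_f
½mv² = 12160 − 624.0 − 7680.0 = 3856.0 J
v = √(2 × 3856.0/64) = 10.98 m/s

v = 11 m/s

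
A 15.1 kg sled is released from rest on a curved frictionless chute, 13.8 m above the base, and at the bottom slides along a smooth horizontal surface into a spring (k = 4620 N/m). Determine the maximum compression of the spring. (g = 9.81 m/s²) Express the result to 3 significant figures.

Energy conservation (no friction) from release to max compression: mgh = ½kx²
x = √(2mgh/k) = √(2 × 15.1 × 9.81 × 13.8 / 4620) = 0.9407 m

x = 0.941 m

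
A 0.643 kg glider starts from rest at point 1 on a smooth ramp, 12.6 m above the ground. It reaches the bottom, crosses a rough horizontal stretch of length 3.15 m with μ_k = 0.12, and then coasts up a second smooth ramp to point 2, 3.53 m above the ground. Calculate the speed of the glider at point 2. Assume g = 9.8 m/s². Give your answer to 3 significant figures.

v = 13.1 m/s

Energy at 1: mgh₁ = (0.643)(9.8)(12.6) = 79.398 J
Friction loss: W_f = μ_k mg d = 2.382 J
At 2: ½mv² + mgh₂ = mgh₁ − W_f
½mv² = 79.398 − 2.382 − 22.244 = 54.772 J
v = √(2 × 54.772/0.643) = 13.05 m/s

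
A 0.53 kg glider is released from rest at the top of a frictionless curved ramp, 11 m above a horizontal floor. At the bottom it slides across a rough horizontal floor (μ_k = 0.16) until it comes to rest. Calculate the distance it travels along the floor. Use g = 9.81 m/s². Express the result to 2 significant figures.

Energy bookkeeping (friction removes W_f = μ_k N d):
At rest all PE has been dissipated by friction: mgh = μ_k m g d
d = h/μ_k = 11/0.16 = 68.75 m

d = 69 m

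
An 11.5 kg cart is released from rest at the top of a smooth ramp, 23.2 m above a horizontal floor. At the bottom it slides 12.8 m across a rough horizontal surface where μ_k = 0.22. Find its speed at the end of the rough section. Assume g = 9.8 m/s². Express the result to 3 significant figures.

Energy bookkeeping (friction removes W_f = μ_k N d):
mgh = ½mv² + μ_k m g d
W_f = μ_k mg d = (0.22)(11.5)(9.8)(12.8) = 317.4 J
½mv² = mgh − W_f = 2614.6 − 317.4 = 2297.3 J
v = √(2 × 2297.3/11.5) = 19.99 m/s

v = 20.0 m/s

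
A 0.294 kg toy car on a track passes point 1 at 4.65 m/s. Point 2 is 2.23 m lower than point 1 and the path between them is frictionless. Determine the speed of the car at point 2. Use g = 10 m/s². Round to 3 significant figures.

v = 8.14 m/s

By conservation of mechanical energy, ½mv₀² + mgh = ½mv²
v² = v₀² + 2gh = (4.65)² + 2(10)(2.23) = 66.222
v = √66.222 = 8.138 m/s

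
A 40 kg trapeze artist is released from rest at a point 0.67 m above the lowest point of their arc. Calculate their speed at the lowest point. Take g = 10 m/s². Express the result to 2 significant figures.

v = 3.7 m/s

Equating total energy at the two states: mgh = ½mv²
v = √(2gh) = √(2 × 10 × 0.67) = √13.400 = 3.661 m/s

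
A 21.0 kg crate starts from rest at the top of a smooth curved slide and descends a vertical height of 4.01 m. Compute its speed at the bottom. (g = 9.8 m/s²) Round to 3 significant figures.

v = 8.87 m/s

By conservation of mechanical energy, mgh = ½mv²
v = √(2gh) = √(2 × 9.8 × 4.01) = √78.596 = 8.865 m/s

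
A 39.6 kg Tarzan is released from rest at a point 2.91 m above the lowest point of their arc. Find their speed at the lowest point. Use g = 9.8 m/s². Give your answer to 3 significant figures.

v = 7.55 m/s

Equating total energy at the two states: mgh = ½mv²
v = √(2gh) = √(2 × 9.8 × 2.91) = √57.036 = 7.552 m/s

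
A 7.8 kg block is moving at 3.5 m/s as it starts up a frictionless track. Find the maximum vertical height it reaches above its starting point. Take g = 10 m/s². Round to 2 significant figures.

h = 0.61 m

By energy conservation, ½mv² = mgh
h = v²/(2g) = 3.5²/(2 × 10) = 0.6125 m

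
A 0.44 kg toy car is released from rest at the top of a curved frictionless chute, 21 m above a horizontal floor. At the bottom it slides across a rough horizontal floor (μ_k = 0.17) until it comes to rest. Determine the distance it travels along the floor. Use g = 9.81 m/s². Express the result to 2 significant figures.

Energy bookkeeping (friction removes W_f = μ_k N d):
At rest all PE has been dissipated by friction: mgh = μ_k m g d
d = h/μ_k = 21/0.17 = 123.5 m

d = 120 m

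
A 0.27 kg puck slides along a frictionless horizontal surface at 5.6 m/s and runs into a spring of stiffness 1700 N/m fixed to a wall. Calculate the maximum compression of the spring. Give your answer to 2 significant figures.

x = 0.071 m

At max compression the puck is momentarily at rest: ½mv² = ½kx²
x = v√(m/k) = 5.6 × √(0.27/1700) = 0.07057 m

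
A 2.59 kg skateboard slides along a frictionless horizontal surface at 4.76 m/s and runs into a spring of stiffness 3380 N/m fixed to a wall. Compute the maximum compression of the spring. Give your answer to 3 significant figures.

x = 0.132 m

At max compression the skateboard is momentarily at rest: ½mv² = ½kx²
x = v√(m/k) = 4.76 × √(2.59/3380) = 0.1318 m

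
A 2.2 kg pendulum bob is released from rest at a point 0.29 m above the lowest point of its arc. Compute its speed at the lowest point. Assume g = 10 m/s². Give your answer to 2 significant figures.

v = 2.4 m/s

Energy conservation between the two points: mgh = ½mv²
The mass cancels from both sides.
v = √(2gh) = √(2 × 10 × 0.29) = √5.8000 = 2.408 m/s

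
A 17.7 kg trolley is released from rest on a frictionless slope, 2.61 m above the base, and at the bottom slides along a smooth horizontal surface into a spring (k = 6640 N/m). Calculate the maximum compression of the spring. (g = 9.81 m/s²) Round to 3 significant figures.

Energy conservation (no friction) from release to max compression: mgh = ½kx²
x = √(2mgh/k) = √(2 × 17.7 × 9.81 × 2.61 / 6640) = 0.3695 m

x = 0.369 m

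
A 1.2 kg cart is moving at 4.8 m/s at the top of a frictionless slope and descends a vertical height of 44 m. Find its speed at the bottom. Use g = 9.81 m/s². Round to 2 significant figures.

Equating total energy at the two states: ½mv₀² + mgh = ½mv²
v² = v₀² + 2gh = (4.8)² + 2(9.81)(44) = 886.32
v = √886.32 = 29.77 m/s

v = 30 m/s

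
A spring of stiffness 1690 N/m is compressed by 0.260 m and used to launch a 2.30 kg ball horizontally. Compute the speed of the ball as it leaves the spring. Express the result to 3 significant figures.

v = 7.05 m/s

Spring PE converts entirely to kinetic energy: ½kx² = ½mv²
v = x√(k/m) = 0.260 × √(1690/2.30) = 7.048 m/s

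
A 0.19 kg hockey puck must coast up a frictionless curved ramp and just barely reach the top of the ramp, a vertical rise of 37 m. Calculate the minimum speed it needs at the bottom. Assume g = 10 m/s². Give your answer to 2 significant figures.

v = 27 m/s

At the top it is momentarily at rest, so all KE converts to PE: ½mv² = mgh
v = √(2gh) = √(2 × 10 × 37) = 27.20 m/s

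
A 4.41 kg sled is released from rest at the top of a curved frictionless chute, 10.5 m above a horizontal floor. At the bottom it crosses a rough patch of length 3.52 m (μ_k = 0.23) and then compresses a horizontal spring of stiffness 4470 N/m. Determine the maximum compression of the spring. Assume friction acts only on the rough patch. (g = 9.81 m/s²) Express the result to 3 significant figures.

Initial energy: E₁ = mgh = (4.41)(9.81)(10.5) = 454.25 J
Friction removes W_f = μ_k mg d = (0.23)(4.41)(9.81)(3.52) = 35.02 J
Energy reaching the spring: E = 454.25 − 35.02 = 419.23 J
At max compression ½kx² = E ⇒ x = √(2E/k) = √(2 × 419.23/4470) = 0.4331 m

x = 0.433 m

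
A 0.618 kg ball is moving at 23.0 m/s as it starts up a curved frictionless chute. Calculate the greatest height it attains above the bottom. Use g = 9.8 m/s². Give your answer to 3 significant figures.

h = 27.0 m

Setting KE at the bottom equal to PE gained: ½mv² = mgh
h = v²/(2g) = 23.0²/(2 × 9.8) = 26.99 m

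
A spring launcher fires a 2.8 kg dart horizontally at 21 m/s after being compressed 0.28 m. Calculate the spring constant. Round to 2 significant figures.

Spring PE at full compression equals KE at release: ½kx² = ½mv²
k = mv²/x² = (2.8)(21)²/(0.28)² = 15750 N/m

k = 16000 N/m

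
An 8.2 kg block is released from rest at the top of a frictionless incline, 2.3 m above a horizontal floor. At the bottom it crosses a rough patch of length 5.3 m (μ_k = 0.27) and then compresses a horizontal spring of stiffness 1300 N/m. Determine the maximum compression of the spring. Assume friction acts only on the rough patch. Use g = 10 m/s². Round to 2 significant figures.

Initial energy: E₁ = mgh = (8.2)(10)(2.3) = 188.60 J
Friction removes W_f = μ_k mg d = (0.27)(8.2)(10)(5.3) = 117.3 J
Energy reaching the spring: E = 188.60 − 117.3 = 71.258 J
At max compression ½kx² = E ⇒ x = √(2E/k) = √(2 × 71.258/1300) = 0.3311 m

x = 0.33 m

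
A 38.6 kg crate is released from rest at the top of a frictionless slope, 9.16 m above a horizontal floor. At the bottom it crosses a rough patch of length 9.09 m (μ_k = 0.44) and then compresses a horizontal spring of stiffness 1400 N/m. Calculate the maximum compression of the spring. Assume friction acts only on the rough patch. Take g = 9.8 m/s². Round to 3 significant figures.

x = 1.67 m

Initial energy: E₁ = mgh = (38.6)(9.8)(9.16) = 3465.0 J
Friction removes W_f = μ_k mg d = (0.44)(38.6)(9.8)(9.09) = 1513 J
Energy reaching the spring: E = 3465.0 − 1513 = 1952.1 J
At max compression ½kx² = E ⇒ x = √(2E/k) = √(2 × 1952.1/1400) = 1.670 m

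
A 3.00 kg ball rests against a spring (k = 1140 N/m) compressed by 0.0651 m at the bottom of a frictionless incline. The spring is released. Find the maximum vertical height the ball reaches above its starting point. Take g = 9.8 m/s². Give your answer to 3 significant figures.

Energy conservation from release to the highest point: ½kx² = mgh
h = kx²/(2mg) = (1140)(0.0651)²/(2 × 3.00 × 9.8) = 0.08217 m

h = 0.0822 m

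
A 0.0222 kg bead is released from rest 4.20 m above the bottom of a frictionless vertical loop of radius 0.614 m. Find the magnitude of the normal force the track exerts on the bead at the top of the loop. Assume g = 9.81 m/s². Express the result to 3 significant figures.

Energy from release to top (height 2r): mgh = ½mv_top² + mg(2r)
v_top² = 2g(h − 2r) = 2(9.81)(4.20 − 1.228) = 58.311 m²/s²
At the top, both N and weight point toward the centre: N + mg = mv_top²/r
N = m(v_top²/r − g) = 0.0222(58.311/0.614 − 9.81) = 1.891 N

N = 1.89 N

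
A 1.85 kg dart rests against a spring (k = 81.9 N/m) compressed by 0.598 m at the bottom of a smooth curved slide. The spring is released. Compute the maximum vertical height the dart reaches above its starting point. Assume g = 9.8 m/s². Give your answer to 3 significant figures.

Energy conservation from release to the highest point: ½kx² = mgh
h = kx²/(2mg) = (81.9)(0.598)²/(2 × 1.85 × 9.8) = 0.8077 m

h = 0.808 m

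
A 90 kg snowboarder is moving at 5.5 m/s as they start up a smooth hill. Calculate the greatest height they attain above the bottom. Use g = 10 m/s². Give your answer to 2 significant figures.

Setting KE at the bottom equal to PE gained: ½mv² = mgh
h = v²/(2g) = 5.5²/(2 × 10) = 1.512 m

h = 1.5 m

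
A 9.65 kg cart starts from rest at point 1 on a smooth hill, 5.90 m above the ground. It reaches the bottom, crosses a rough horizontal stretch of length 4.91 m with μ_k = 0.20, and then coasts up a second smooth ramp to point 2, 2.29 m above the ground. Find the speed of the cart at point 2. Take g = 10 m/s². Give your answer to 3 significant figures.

Energy at 1: mgh₁ = (9.65)(10)(5.90) = 569.35 J
Friction loss: W_f = μ_k mg d = 94.76 J
At 2: ½mv² + mgh₂ = mgh₁ − W_f
½mv² = 569.35 − 94.76 − 220.99 = 253.60 J
v = √(2 × 253.60/9.65) = 7.250 m/s

v = 7.25 m/s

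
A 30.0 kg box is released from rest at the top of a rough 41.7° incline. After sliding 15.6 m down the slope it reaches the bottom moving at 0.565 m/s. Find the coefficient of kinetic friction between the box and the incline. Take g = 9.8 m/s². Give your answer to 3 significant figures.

Energy balance down the incline: mg L sinθ − ½mv² = μ_k (mg cosθ) L
mgL sinθ = 3051.0 J; ½mv² = 4.7884 J
W_f = 3051.0 − 4.7884 = 3046 J
μ_k = W_f/(mg cosθ · L) = 3046/(219.5 × 15.6) = 0.8896

μ_k = 0.890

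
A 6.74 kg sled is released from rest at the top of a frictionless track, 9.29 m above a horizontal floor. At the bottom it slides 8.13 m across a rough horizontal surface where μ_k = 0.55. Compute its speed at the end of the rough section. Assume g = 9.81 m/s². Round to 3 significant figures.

v = 9.72 m/s

Applying the work–energy principle:
mgh = ½mv² + μ_k m g d
W_f = μ_k mg d = (0.55)(6.74)(9.81)(8.13) = 295.7 J
½mv² = mgh − W_f = 614.25 − 295.7 = 318.60 J
v = √(2 × 318.60/6.74) = 9.723 m/s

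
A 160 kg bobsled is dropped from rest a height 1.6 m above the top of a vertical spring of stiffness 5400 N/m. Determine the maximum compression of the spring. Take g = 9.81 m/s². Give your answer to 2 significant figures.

Measuring PE from the top of the relaxed spring, at max compression the bobsled has dropped H + x with zero KE, so:
mg(H + x) = ½kx²
½(5400)x² − (160)(9.81)x − (160)(9.81)(1.6) = 0
2700x² − 1570x − 2511 = 0
x = [1570 + √(2.464e+06 + 2.7123e+07)]/(2 × 2700) = 1.298 m

x = 1.3 m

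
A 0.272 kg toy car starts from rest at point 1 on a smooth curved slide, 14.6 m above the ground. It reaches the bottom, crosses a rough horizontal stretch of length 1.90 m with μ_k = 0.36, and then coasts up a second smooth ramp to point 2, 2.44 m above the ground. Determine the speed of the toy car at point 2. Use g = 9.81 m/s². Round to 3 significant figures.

Energy at 1: mgh₁ = (0.272)(9.81)(14.6) = 38.957 J
Friction loss: W_f = μ_k mg d = 1.825 J
At 2: ½mv² + mgh₂ = mgh₁ − W_f
½mv² = 38.957 − 1.825 − 6.5107 = 30.622 J
v = √(2 × 30.622/0.272) = 15.01 m/s

v = 15.0 m/s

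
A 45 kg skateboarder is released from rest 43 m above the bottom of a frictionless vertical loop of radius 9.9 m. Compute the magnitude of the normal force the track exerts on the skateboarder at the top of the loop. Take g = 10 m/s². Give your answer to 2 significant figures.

Energy from release to top (height 2r): mgh = ½mv_top² + mg(2r)
v_top² = 2g(h − 2r) = 2(10)(43 − 19.80) = 464.00 m²/s²
At the top, both N and weight point toward the centre: N + mg = mv_top²/r
N = m(v_top²/r − g) = 45(464.00/9.9 − 10) = 1659 N

N = 1700 N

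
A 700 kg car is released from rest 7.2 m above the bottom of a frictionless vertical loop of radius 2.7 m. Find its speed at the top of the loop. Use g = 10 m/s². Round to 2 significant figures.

v = 6.0 m/s

Energy conservation: mgh = ½mv_top² + mg(2r)
v_top² = 2g(h − 2r) = 2(10)(7.2 − 5.400) = 36.00
v_top = 6.000 m/s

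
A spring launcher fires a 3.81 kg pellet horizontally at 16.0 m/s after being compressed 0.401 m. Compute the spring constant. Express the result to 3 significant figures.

Energy stored in the spring equals the launch KE: ½kx² = ½mv²
k = mv²/x² = (3.81)(16.0)²/(0.401)² = 6066 N/m

k = 6070 N/m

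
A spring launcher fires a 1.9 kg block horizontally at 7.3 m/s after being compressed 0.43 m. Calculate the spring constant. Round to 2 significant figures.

½kx² = ½mv²
k = mv²/x² = (1.9)(7.3)²/(0.43)² = 547.6 N/m

k = 550 N/m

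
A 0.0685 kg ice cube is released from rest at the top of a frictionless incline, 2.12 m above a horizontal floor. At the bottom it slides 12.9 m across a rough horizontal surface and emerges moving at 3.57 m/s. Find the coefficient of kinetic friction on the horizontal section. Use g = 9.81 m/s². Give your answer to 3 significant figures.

μ_k = 0.114

Applying the work–energy principle:
mgh = ½mv² + μ_k m g d
mgh = 1.4246 J; ½mv² = 0.43651 J
W_f = 1.4246 − 0.43651 = 0.9881 J
μ_k = W_f/(mg·d) = 0.9881/(0.6720 × 12.9) = 0.1140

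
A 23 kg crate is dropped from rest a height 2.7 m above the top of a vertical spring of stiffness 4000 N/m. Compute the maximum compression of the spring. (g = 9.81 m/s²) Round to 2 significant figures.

Take the reference level at the top of the uncompressed spring. At max compression the crate has fallen H + x and is momentarily at rest:
mg(H + x) = ½kx²
½(4000)x² − (23)(9.81)x − (23)(9.81)(2.7) = 0
2000x² − 225.6x − 609.2 = 0
x = [225.6 + √(50909 + 4.8736e+06)]/(2 × 2000) = 0.6112 m

x = 0.61 m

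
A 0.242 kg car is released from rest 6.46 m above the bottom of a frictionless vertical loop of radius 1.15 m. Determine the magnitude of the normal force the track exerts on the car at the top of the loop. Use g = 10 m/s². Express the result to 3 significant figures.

N = 15.1 N

Energy from release to top (height 2r): mgh = ½mv_top² + mg(2r)
v_top² = 2g(h − 2r) = 2(10)(6.46 − 2.300) = 83.200 m²/s²
At the top, both N and weight point toward the centre: N + mg = mv_top²/r
N = m(v_top²/r − g) = 0.242(83.200/1.15 − 10) = 15.09 N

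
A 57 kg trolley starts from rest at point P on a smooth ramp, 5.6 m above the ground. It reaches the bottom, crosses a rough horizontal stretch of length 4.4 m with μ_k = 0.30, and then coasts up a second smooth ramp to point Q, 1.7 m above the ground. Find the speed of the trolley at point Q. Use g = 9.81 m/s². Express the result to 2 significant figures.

v = 7.1 m/s

Energy at P: mgh₁ = (57)(9.81)(5.6) = 3131.4 J
Friction loss: W_f = μ_k mg d = 738.1 J
At Q: ½mv² + mgh₂ = mgh₁ − W_f
½mv² = 3131.4 − 738.1 − 950.59 = 1442.7 J
v = √(2 × 1442.7/57) = 7.115 m/s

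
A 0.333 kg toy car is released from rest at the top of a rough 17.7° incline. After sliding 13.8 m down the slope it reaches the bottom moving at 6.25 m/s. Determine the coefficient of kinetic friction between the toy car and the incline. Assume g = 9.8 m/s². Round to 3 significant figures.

μ_k = 0.168

mgh = ½mv² + μ_k (mg cosθ) L, with h = L sinθ
mgL sinθ = 13.692 J; ½mv² = 6.5039 J
W_f = 13.692 − 6.5039 = 7.188 J
μ_k = W_f/(mg cosθ · L) = 7.188/(3.109 × 13.8) = 0.1675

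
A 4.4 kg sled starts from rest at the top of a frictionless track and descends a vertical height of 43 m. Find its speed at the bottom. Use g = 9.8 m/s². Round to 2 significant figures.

v = 29 m/s

Mechanical energy is conserved (no friction): mgh = ½mv²
The mass cancels from both sides.
v = √(2gh) = √(2 × 9.8 × 43) = √842.80 = 29.03 m/s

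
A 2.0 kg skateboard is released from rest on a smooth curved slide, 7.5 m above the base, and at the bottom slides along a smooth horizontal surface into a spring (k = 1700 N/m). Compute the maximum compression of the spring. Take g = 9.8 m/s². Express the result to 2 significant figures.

x = 0.42 m

Energy conservation (no friction) from release to max compression: mgh = ½kx²
x = √(2mgh/k) = √(2 × 2.0 × 9.8 × 7.5 / 1700) = 0.4159 m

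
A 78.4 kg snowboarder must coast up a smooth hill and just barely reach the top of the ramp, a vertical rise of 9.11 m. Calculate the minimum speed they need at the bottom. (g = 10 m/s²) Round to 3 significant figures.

At the top they are momentarily at rest, so all KE converts to PE: ½mv² = mgh
v = √(2gh) = √(2 × 10 × 9.11) = 13.50 m/s

v = 13.5 m/s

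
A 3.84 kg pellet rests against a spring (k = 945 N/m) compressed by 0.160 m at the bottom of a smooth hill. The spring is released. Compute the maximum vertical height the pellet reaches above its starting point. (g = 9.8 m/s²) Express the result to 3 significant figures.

h = 0.321 m

Energy conservation from release to the highest point: ½kx² = mgh
h = kx²/(2mg) = (945)(0.160)²/(2 × 3.84 × 9.8) = 0.3214 m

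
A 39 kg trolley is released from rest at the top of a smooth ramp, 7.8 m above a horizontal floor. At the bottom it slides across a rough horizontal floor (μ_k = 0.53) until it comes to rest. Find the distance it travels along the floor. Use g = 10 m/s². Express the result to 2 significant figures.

Energy bookkeeping (friction removes W_f = μ_k N d):
At rest all PE has been dissipated by friction: mgh = μ_k m g d
d = h/μ_k = 7.8/0.53 = 14.72 m

d = 15 m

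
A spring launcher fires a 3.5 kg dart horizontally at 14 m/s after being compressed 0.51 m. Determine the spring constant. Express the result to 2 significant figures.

k = 2600 N/m

Spring PE at full compression equals KE at release: ½kx² = ½mv²
k = mv²/x² = (3.5)(14)²/(0.51)² = 2637 N/m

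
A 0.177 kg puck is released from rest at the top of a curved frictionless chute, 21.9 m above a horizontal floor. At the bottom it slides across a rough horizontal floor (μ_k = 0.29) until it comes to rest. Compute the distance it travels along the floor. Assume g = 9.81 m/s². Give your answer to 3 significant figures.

d = 75.5 m

Applying the work–energy principle:
At rest all PE has been dissipated by friction: mgh = μ_k m g d
d = h/μ_k = 21.9/0.29 = 75.52 m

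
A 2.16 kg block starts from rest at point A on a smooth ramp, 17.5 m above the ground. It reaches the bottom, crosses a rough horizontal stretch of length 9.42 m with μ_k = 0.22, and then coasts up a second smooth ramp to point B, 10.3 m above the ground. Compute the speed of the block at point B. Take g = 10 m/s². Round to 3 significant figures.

v = 10.1 m/s

Energy at A: mgh₁ = (2.16)(10)(17.5) = 378.00 J
Friction loss: W_f = μ_k mg d = 44.76 J
At B: ½mv² + mgh₂ = mgh₁ − W_f
½mv² = 378.00 − 44.76 − 222.48 = 110.76 J
v = √(2 × 110.76/2.16) = 10.13 m/s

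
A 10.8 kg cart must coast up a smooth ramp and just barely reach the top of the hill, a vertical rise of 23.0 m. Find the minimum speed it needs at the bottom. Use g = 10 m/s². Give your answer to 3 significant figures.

At the top it is momentarily at rest, so all KE converts to PE: ½mv² = mgh
v = √(2gh) = √(2 × 10 × 23.0) = 21.45 m/s

v = 21.4 m/s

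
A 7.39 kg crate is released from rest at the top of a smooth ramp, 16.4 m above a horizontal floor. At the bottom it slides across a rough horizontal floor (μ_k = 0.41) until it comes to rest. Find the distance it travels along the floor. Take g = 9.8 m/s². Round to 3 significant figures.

d = 40.0 m

Applying the work–energy principle:
At rest all PE has been dissipated by friction: mgh = μ_k m g d
d = h/μ_k = 16.4/0.41 = 40.00 m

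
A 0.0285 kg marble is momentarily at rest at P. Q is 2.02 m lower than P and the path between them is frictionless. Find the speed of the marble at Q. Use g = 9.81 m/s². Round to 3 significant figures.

v = 6.30 m/s

Energy conservation between the two points: mgh = ½mv²
The mass cancels from both sides.
v = √(2gh) = √(2 × 9.81 × 2.02) = √39.632 = 6.295 m/s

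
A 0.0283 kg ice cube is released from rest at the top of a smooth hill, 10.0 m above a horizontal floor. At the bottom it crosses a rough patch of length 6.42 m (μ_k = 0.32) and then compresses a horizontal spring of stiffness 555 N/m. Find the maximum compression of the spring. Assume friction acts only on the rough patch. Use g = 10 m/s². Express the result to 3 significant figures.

Initial energy: E₁ = mgh = (0.0283)(10)(10.0) = 2.8300 J
Friction removes W_f = μ_k mg d = (0.32)(0.0283)(10)(6.42) = 0.5814 J
Energy reaching the spring: E = 2.8300 − 0.5814 = 2.2486 J
At max compression ½kx² = E ⇒ x = √(2E/k) = √(2 × 2.2486/555) = 0.09002 m

x = 0.0900 m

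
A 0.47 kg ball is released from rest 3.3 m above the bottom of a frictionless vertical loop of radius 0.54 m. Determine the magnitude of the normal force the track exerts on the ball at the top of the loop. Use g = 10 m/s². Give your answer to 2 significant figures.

N = 34 N

Energy from release to top (height 2r): mgh = ½mv_top² + mg(2r)
v_top² = 2g(h − 2r) = 2(10)(3.3 − 1.080) = 44.400 m²/s²
At the top, both N and weight point toward the centre: N + mg = mv_top²/r
N = m(v_top²/r − g) = 0.47(44.400/0.54 − 10) = 33.94 N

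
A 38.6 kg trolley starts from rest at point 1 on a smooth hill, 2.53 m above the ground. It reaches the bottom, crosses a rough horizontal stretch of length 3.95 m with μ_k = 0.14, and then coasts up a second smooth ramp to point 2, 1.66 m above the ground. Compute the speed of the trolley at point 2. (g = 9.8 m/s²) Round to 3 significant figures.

Energy at 1: mgh₁ = (38.6)(9.8)(2.53) = 957.05 J
Friction loss: W_f = μ_k mg d = 209.2 J
At 2: ½mv² + mgh₂ = mgh₁ − W_f
½mv² = 957.05 − 209.2 − 627.94 = 119.91 J
v = √(2 × 119.91/38.6) = 2.493 m/s

v = 2.49 m/s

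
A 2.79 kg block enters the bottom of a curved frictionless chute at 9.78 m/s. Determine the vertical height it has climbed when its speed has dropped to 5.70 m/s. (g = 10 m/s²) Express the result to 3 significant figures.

h = 3.16 m

Energy balance between the two points: ½mv₁² = ½mv₂² + mgh
h = (v₁² − v₂²)/(2g) = (9.78² − 5.70²)/(2 × 10) = 3.158 m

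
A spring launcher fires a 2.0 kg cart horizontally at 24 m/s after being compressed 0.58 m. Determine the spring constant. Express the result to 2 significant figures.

Spring PE at full compression equals KE at release: ½kx² = ½mv²
k = mv²/x² = (2.0)(24)²/(0.58)² = 3424 N/m

k = 3400 N/m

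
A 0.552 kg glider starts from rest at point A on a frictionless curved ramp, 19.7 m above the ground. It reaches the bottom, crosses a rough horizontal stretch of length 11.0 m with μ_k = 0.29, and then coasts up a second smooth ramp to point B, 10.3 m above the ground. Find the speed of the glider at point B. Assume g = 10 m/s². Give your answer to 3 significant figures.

v = 11.1 m/s

Energy at A: mgh₁ = (0.552)(10)(19.7) = 108.74 J
Friction loss: W_f = μ_k mg d = 17.61 J
At B: ½mv² + mgh₂ = mgh₁ − W_f
½mv² = 108.74 − 17.61 − 56.856 = 34.279 J
v = √(2 × 34.279/0.552) = 11.14 m/s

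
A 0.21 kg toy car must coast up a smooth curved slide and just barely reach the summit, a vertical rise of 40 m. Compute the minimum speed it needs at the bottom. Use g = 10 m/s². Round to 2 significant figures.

At the top it is momentarily at rest, so all KE converts to PE: ½mv² = mgh
v = √(2gh) = √(2 × 10 × 40) = 28.28 m/s

v = 28 m/s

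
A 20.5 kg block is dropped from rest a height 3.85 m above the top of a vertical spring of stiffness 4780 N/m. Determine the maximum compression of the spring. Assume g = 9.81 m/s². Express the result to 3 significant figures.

Let x be the compression. The total drop is H + x, and the block is instantaneously at rest at max compression, so energy conservation gives:
mg(H + x) = ½kx²
½(4780)x² − (20.5)(9.81)x − (20.5)(9.81)(3.85) = 0
2390x² − 201.1x − 774.3 = 0
x = [201.1 + √(40443 + 7.4019e+06)]/(2 × 2390) = 0.6128 m

x = 0.613 m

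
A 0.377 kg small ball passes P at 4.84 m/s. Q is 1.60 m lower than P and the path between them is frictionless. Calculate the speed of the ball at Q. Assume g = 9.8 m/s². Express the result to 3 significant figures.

v = 7.40 m/s

By conservation of mechanical energy, ½mv₀² + mgh = ½mv²
v² = v₀² + 2gh = (4.84)² + 2(9.8)(1.60) = 54.786
v = √54.786 = 7.402 m/s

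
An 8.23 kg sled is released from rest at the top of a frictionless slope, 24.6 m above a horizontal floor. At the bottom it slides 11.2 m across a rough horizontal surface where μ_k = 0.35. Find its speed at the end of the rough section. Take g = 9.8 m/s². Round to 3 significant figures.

Applying the work–energy principle:
mgh = ½mv² + μ_k m g d
W_f = μ_k mg d = (0.35)(8.23)(9.8)(11.2) = 316.2 J
½mv² = mgh − W_f = 1984.1 − 316.2 = 1667.9 J
v = √(2 × 1667.9/8.23) = 20.13 m/s

v = 20.1 m/s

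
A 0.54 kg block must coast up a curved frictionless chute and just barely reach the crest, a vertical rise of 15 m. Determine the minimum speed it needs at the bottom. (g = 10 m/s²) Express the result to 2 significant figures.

v = 17 m/s

At the top it is momentarily at rest, so all KE converts to PE: ½mv² = mgh
v = √(2gh) = √(2 × 10 × 15) = 17.32 m/s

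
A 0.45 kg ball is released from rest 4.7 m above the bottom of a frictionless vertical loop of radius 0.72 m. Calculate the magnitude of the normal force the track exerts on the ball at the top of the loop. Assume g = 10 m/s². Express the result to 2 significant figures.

N = 36 N

Energy from release to top (height 2r): mgh = ½mv_top² + mg(2r)
v_top² = 2g(h − 2r) = 2(10)(4.7 − 1.440) = 65.200 m²/s²
At the top, both N and weight point toward the centre: N + mg = mv_top²/r
N = m(v_top²/r − g) = 0.45(65.200/0.72 − 10) = 36.25 N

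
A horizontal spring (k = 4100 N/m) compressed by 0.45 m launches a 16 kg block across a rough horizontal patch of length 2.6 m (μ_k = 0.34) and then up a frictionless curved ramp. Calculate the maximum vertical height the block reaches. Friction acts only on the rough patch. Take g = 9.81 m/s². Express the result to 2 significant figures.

Spring energy: E₀ = ½kx² = ½(4100)(0.45)² = 415.12 J
Friction: W_f = μ_k mg d = (0.34)(16)(9.81)(2.6) = 138.8 J
Energy at base of ramp: E = 415.12 − 138.8 = 276.37 J
At max height all remaining energy is PE: mgh = E ⇒ h = E/(mg) = 276.37/(16 × 9.81) = 1.761 m

h = 1.8 m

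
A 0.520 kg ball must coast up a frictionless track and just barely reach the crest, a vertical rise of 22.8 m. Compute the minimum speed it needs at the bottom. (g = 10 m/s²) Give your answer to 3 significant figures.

At the top it is momentarily at rest, so all KE converts to PE: ½mv² = mgh
v = √(2gh) = √(2 × 10 × 22.8) = 21.35 m/s

v = 21.4 m/s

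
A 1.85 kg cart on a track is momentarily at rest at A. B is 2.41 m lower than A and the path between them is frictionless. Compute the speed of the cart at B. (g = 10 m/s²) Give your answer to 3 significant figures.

v = 6.94 m/s

Energy conservation between the two points: mgh = ½mv²
v = √(2gh) = √(2 × 10 × 2.41) = √48.200 = 6.943 m/s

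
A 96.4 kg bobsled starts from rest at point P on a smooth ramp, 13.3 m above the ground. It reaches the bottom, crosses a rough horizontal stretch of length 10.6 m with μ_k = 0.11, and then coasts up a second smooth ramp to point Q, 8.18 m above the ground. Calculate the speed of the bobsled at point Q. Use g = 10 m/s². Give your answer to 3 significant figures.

Energy at P: mgh₁ = (96.4)(10)(13.3) = 12821 J
Friction loss: W_f = μ_k mg d = 1124 J
At Q: ½mv² + mgh₂ = mgh₁ − W_f
½mv² = 12821 − 1124 − 7885.5 = 3811.7 J
v = √(2 × 3811.7/96.4) = 8.893 m/s

v = 8.89 m/s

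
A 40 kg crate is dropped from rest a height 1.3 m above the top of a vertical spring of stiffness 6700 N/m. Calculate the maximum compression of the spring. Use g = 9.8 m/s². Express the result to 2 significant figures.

Take the reference level at the top of the uncompressed spring. At max compression the crate has fallen H + x and is momentarily at rest:
mg(H + x) = ½kx²
½(6700)x² − (40)(9.8)x − (40)(9.8)(1.3) = 0
3350x² − 392.0x − 509.6 = 0
x = [392.0 + √(153664 + 6.8286e+06)]/(2 × 3350) = 0.4529 m

x = 0.45 m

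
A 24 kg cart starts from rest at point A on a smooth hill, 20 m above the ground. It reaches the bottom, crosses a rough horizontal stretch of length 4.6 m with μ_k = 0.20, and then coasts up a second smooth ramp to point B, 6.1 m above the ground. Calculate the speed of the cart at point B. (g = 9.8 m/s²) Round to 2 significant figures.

v = 16 m/s

Energy at A: mgh₁ = (24)(9.8)(20) = 4704.0 J
Friction loss: W_f = μ_k mg d = 216.4 J
At B: ½mv² + mgh₂ = mgh₁ − W_f
½mv² = 4704.0 − 216.4 − 1434.7 = 3052.9 J
v = √(2 × 3052.9/24) = 15.95 m/s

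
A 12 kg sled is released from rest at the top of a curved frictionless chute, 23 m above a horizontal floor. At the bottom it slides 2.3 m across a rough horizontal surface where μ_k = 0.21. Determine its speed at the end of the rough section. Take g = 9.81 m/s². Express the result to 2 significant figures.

v = 21 m/s

Energy at the top = energy at the end + work done against friction:
mgh = ½mv² + μ_k m g d
W_f = μ_k mg d = (0.21)(12)(9.81)(2.3) = 56.86 J
½mv² = mgh − W_f = 2707.6 − 56.86 = 2650.7 J
v = √(2 × 2650.7/12) = 21.02 m/s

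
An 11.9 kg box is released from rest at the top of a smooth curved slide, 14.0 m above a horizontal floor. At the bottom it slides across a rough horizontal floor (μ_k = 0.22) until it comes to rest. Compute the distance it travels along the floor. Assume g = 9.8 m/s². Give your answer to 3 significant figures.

Energy bookkeeping (friction removes W_f = μ_k N d):
At rest all PE has been dissipated by friction: mgh = μ_k m g d
d = h/μ_k = 14.0/0.22 = 63.64 m

d = 63.6 m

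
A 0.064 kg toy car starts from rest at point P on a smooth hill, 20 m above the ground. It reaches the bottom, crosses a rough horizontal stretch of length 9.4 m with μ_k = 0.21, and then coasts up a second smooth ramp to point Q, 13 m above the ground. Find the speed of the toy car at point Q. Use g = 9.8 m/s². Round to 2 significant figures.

v = 9.9 m/s

Energy at P: mgh₁ = (0.064)(9.8)(20) = 12.544 J
Friction loss: W_f = μ_k mg d = 1.238 J
At Q: ½mv² + mgh₂ = mgh₁ − W_f
½mv² = 12.544 − 1.238 − 8.1536 = 3.1523 J
v = √(2 × 3.1523/0.064) = 9.925 m/s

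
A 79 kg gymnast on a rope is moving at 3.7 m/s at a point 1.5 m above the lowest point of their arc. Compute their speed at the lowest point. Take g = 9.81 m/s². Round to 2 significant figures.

Mechanical energy is conserved (no friction): ½mv₀² + mgh = ½mv²
v² = v₀² + 2gh = (3.7)² + 2(9.81)(1.5) = 43.120
v = √43.120 = 6.567 m/s

v = 6.6 m/s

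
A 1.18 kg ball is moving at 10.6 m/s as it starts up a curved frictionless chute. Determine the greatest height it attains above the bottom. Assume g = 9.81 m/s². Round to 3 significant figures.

Setting KE at the bottom equal to PE gained: ½mv² = mgh
h = v²/(2g) = 10.6²/(2 × 9.81) = 5.727 m

h = 5.73 m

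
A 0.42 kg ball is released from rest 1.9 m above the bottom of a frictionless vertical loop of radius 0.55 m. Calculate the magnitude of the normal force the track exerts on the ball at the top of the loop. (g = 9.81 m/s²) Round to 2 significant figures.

N = 7.9 N

Energy from release to top (height 2r): mgh = ½mv_top² + mg(2r)
v_top² = 2g(h − 2r) = 2(9.81)(1.9 − 1.100) = 15.696 m²/s²
At the top, both N and weight point toward the centre: N + mg = mv_top²/r
N = m(v_top²/r − g) = 0.42(15.696/0.55 − 9.81) = 7.866 N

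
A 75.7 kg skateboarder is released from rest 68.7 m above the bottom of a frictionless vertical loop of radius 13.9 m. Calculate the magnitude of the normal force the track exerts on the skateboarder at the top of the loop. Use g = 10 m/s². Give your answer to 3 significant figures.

Energy from release to top (height 2r): mgh = ½mv_top² + mg(2r)
v_top² = 2g(h − 2r) = 2(10)(68.7 − 27.80) = 818.00 m²/s²
At the top, both N and weight point toward the centre: N + mg = mv_top²/r
N = m(v_top²/r − g) = 75.7(818.00/13.9 − 10) = 3698 N

N = 3700 N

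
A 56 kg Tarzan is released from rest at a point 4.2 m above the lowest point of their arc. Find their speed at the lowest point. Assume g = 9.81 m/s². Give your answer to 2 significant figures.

By conservation of mechanical energy, mgh = ½mv²
v = √(2gh) = √(2 × 9.81 × 4.2) = √82.404 = 9.078 m/s

v = 9.1 m/s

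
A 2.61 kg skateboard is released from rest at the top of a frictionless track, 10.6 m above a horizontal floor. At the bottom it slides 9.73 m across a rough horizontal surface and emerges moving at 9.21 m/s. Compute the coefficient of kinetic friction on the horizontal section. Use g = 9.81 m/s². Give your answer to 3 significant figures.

μ_k = 0.645

Applying the work–energy principle:
mgh = ½mv² + μ_k m g d
mgh = 271.40 J; ½mv² = 110.70 J
W_f = 271.40 − 110.70 = 160.7 J
μ_k = W_f/(mg·d) = 160.7/(25.60 × 9.73) = 0.6451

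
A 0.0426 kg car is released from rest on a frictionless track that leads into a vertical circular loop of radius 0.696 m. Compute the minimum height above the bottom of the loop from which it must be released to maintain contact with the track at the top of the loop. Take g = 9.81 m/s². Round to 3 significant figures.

h = 1.74 m

At the top, for minimum speed gravity alone supplies the centripetal force: mg = mv_top²/r ⇒ v_top² = gr = 6.828 m²/s²
Energy conservation from release height h to the top (height 2r): mgh = ½mv_top² + mg(2r)
h = v_top²/(2g) + 2r = r/2 + 2r = 5r/2 = 1.740 m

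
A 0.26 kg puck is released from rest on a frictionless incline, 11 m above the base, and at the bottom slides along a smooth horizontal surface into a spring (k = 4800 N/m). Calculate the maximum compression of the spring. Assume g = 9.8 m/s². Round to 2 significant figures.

x = 0.11 m

At max compression the puck is momentarily at rest: mgh = ½kx²
x = √(2mgh/k) = √(2 × 0.26 × 9.8 × 11 / 4800) = 0.1081 m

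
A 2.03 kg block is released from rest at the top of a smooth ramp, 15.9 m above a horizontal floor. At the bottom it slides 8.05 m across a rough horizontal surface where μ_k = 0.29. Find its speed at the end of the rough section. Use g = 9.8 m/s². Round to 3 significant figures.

Applying the work–energy principle:
mgh = ½mv² + μ_k m g d
W_f = μ_k mg d = (0.29)(2.03)(9.8)(8.05) = 46.44 J
½mv² = mgh − W_f = 316.31 − 46.44 = 269.87 J
v = √(2 × 269.87/2.03) = 16.31 m/s

v = 16.3 m/s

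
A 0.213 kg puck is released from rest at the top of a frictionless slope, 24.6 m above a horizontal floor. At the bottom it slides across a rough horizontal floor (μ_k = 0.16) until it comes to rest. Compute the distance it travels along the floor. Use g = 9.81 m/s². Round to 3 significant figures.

d = 154 m

Applying the work–energy principle:
At rest all PE has been dissipated by friction: mgh = μ_k m g d
d = h/μ_k = 24.6/0.16 = 153.8 m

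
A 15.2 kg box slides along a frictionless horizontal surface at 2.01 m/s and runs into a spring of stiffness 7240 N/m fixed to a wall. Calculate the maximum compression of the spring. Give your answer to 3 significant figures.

x = 0.0921 m

All KE is stored as spring PE at maximum compression: ½mv² = ½kx²
x = v√(m/k) = 2.01 × √(15.2/7240) = 0.09210 m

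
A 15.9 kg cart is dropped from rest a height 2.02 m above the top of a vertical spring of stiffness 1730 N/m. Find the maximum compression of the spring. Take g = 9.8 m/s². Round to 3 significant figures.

Measuring PE from the top of the relaxed spring, at max compression the cart has dropped H + x with zero KE, so:
mg(H + x) = ½kx²
½(1730)x² − (15.9)(9.8)x − (15.9)(9.8)(2.02) = 0
865.0x² − 155.8x − 314.8 = 0
x = [155.8 + √(24280 + 1.0891e+06)]/(2 × 865.0) = 0.7000 m

x = 0.700 m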